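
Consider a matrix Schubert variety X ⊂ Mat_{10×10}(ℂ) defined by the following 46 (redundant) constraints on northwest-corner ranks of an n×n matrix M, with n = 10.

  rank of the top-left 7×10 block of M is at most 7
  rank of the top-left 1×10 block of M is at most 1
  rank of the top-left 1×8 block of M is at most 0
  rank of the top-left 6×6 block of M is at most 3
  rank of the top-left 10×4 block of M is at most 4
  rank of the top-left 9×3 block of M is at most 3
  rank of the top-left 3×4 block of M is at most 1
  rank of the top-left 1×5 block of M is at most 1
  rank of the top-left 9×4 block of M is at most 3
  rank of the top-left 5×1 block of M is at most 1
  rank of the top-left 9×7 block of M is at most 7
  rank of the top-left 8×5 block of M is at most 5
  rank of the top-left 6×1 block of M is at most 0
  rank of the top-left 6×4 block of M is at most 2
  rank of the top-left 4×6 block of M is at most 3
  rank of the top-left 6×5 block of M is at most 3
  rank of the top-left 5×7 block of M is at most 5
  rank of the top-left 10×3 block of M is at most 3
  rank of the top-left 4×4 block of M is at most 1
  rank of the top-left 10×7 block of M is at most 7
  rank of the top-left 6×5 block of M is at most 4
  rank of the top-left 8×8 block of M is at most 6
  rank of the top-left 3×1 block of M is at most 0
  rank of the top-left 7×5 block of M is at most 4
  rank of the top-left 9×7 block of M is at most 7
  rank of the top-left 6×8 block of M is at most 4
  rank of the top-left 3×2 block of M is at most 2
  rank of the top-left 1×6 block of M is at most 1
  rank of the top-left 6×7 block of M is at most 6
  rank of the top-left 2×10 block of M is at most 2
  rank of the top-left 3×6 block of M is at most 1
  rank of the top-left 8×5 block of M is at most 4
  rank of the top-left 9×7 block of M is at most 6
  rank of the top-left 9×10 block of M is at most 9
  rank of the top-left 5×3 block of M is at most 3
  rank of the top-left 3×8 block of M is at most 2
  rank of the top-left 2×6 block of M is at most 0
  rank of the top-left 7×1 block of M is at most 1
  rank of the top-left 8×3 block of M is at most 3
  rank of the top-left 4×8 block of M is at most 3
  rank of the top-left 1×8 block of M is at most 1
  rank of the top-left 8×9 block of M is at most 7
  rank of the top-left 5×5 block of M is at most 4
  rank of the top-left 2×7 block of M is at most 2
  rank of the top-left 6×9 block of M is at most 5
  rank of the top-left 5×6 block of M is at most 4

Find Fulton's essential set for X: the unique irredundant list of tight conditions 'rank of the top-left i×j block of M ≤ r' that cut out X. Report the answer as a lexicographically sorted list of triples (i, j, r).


The tightest implied rank at each (i,j), from the 46 conditions:

  R[1]: 0  0  0  0  0  0  0  0  1  1
  R[2]: 0  0  0  0  0  0  1  1  2  2
  R[3]: 0  1  1  1  1  1  2  2  3  3
  R[4]: 0  1  1  1  2  2  3  3  4  4
  R[5]: 0  1  2  2  3  3  4  4  5  5
  R[6]: 0  1  2  2  3  3  4  4  5  6
  R[7]: 1  2  3  3  4  4  5  5  6  7
  R[8]: 1  2  3  3  4  5  6  6  7  8
  R[9]: 1  2  3  3  4  5  6  7  8  9
  R[10]: 1  2  3  4  5  6  7  8  9  10

hence w(1..10) = (9, 7, 2, 5, 3, 10, 1, 6, 8, 4).

Fulton essential set (8 of the 25 Rothe cells):

[(1, 8, 0), (2, 6, 0), (4, 4, 1), (6, 1, 0), (6, 4, 2), (6, 6, 3), (6, 8, 4), (9, 4, 3)]


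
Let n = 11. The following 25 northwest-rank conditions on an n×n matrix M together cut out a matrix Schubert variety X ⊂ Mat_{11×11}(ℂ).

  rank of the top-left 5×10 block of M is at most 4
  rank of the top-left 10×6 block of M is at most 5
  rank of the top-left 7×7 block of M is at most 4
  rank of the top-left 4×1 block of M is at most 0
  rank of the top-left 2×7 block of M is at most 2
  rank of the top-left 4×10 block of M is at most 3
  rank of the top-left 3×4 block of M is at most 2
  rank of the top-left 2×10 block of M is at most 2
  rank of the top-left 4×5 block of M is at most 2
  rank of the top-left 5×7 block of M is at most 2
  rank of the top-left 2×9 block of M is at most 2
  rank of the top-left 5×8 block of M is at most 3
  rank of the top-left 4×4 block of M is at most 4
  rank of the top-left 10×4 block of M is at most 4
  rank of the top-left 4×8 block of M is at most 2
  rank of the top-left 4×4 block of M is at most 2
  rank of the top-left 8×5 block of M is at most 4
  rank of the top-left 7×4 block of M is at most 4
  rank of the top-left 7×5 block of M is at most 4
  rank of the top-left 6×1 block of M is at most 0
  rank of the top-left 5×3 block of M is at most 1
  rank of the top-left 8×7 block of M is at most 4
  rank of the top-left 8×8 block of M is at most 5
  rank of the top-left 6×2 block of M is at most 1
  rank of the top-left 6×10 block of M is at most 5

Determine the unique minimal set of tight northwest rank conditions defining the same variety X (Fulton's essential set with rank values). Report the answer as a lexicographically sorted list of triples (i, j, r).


Computing R[i][j] = min implied NW-rank bound (n=11, 25 conditions):

  row 1: 0  1  1  1  1  1  1  1  1  1  1
  row 2: 0  1  1  2  2  2  2  2  2  2  2
  row 3: 0  1  1  2  2  2  2  2  3  3  3
  row 4: 0  1  1  2  2  2  2  2  3  3  4
  row 5: 0  1  1  2  2  2  2  3  4  4  5
  row 6: 0  1  2  3  3  3  3  4  5  5  6
  row 7: 1  2  3  4  4  4  4  5  6  6  7
  row 8: 1  2  3  4  4  4  4  5  6  7  8
  row 9: 1  2  3  4  5  5  5  6  7  8  9
  row 10: 1  2  3  4  5  5  6  7  8  9  10
  row 11: 1  2  3  4  5  6  7  8  9  10  11

second differences of R give the permutation w = (2, 4, 9, 11, 8, 3, 1, 10, 5, 7, 6).

|D(w)|=26, |Ess(w)|=7:

[(4, 8, 2), (4, 10, 3), (5, 3, 1), (5, 7, 2), (6, 1, 0), (8, 7, 4), (10, 6, 5)]


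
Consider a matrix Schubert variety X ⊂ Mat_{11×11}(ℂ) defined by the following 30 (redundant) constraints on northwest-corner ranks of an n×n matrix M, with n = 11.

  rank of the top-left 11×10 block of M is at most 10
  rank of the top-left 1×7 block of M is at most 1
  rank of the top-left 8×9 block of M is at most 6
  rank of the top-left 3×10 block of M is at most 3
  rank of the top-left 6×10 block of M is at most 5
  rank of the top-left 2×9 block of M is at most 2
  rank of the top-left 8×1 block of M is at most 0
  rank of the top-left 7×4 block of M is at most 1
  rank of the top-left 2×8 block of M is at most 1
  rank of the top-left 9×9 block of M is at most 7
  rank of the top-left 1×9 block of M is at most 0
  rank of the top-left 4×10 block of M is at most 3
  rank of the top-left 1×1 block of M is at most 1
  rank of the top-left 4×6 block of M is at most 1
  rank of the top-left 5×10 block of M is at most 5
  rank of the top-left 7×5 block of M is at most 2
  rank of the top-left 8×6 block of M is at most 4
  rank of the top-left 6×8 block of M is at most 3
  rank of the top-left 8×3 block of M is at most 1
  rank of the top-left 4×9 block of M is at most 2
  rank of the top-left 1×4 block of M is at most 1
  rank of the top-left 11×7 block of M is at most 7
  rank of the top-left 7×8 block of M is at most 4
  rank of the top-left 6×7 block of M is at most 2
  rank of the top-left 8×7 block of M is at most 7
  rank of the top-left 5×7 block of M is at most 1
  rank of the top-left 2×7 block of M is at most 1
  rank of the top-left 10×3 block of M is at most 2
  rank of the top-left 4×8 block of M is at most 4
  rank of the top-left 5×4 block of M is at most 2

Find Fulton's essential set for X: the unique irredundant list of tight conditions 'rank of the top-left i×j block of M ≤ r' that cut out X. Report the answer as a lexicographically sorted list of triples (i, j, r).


Computing R[i][j] = min implied NW-rank bound (n=11, 30 conditions):

  0  0  0  0  0  0  0  0  0  1  1
  0  1  1  1  1  1  1  1  1  2  2
  0  1  1  1  1  1  1  2  2  3  3
  0  1  1  1  1  1  1  2  2  3  4
  0  1  1  1  1  1  1  2  3  4  5
  0  1  1  1  2  2  2  3  4  5  6
  0  1  1  1  2  3  3  4  5  6  7
  0  1  1  2  3  4  4  5  6  7  8
  1  2  2  3  4  5  5  6  7  8  9
  1  2  2  3  4  5  6  7  8  9  10
  1  2  3  4  5  6  7  8  9  10  11

the unique w with this rank table is (10, 2, 8, 11, 9, 5, 6, 4, 1, 7, 3).

|D(w)|=38, |Ess(w)|=7:

[(1, 9, 0), (4, 9, 2), (5, 7, 1), (7, 4, 1), (8, 1, 0), (8, 3, 1), (10, 3, 2)]


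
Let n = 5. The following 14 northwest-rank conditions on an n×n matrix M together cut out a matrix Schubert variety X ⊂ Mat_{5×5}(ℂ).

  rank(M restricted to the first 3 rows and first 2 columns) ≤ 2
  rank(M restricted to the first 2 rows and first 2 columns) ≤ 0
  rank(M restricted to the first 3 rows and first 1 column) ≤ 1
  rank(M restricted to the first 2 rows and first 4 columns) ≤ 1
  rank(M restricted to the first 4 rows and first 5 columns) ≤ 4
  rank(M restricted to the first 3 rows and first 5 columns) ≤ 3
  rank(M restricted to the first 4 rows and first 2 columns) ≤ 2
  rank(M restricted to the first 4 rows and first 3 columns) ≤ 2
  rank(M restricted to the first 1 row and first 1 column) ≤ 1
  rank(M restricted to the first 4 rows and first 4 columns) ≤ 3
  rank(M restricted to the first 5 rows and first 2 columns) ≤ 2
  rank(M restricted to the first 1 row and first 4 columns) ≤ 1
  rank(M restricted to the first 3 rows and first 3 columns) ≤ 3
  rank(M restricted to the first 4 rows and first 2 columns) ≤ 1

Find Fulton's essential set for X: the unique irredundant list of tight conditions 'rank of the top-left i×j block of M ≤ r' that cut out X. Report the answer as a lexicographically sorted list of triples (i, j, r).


Propagating the 14 rank bounds to every northwest block:

  R[1]: 0  0  1  1  1
  R[2]: 0  0  1  1  2
  R[3]: 1  1  2  2  3
  R[4]: 1  1  2  3  4
  R[5]: 1  2  3  4  5

hence w(1..5) = (3, 5, 1, 4, 2).

3 SE-corners of the 6-cell Rothe diagram give Ess(w):

[(2, 2, 0), (2, 4, 1), (4, 2, 1)]


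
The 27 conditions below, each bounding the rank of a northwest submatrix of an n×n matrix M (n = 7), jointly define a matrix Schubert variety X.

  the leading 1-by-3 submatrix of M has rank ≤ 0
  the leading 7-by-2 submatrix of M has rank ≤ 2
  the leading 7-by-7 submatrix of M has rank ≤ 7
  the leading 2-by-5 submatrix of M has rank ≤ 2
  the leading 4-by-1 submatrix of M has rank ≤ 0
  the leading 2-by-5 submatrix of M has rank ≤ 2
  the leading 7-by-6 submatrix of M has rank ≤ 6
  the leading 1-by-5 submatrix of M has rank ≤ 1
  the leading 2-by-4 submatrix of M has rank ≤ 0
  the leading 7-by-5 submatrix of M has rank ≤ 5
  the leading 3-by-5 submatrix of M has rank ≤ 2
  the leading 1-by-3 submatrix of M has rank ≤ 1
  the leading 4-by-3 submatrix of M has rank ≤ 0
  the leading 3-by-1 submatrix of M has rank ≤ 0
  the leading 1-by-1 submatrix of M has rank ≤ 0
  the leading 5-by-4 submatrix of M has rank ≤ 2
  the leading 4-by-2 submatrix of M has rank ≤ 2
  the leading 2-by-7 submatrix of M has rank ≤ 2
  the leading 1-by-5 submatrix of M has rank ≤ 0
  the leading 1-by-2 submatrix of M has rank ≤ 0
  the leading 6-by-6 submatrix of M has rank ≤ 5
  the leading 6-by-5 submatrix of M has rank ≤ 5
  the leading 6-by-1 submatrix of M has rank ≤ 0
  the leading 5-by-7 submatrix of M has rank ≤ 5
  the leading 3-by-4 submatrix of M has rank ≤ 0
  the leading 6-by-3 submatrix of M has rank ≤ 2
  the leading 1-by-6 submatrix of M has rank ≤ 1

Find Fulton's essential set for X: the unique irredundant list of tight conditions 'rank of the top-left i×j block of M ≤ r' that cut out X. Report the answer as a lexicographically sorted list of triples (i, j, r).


Recovering R(i,j) via the rank-extension bound from the 27 conditions:

  i=1: 0 0 0 0 0 1 1
  i=2: 0 0 0 0 1 2 2
  i=3: 0 0 0 0 1 2 3
  i=4: 0 0 0 1 2 3 4
  i=5: 0 1 1 2 3 4 5
  i=6: 0 1 2 3 4 5 6
  i=7: 1 2 3 4 5 6 7

the unique w with this rank table is (6, 5, 7, 4, 2, 3, 1).

D(w) has 18 cells with 4 SE-corners; essential set:

[(1, 5, 0), (3, 4, 0), (4, 3, 0), (6, 1, 0)]


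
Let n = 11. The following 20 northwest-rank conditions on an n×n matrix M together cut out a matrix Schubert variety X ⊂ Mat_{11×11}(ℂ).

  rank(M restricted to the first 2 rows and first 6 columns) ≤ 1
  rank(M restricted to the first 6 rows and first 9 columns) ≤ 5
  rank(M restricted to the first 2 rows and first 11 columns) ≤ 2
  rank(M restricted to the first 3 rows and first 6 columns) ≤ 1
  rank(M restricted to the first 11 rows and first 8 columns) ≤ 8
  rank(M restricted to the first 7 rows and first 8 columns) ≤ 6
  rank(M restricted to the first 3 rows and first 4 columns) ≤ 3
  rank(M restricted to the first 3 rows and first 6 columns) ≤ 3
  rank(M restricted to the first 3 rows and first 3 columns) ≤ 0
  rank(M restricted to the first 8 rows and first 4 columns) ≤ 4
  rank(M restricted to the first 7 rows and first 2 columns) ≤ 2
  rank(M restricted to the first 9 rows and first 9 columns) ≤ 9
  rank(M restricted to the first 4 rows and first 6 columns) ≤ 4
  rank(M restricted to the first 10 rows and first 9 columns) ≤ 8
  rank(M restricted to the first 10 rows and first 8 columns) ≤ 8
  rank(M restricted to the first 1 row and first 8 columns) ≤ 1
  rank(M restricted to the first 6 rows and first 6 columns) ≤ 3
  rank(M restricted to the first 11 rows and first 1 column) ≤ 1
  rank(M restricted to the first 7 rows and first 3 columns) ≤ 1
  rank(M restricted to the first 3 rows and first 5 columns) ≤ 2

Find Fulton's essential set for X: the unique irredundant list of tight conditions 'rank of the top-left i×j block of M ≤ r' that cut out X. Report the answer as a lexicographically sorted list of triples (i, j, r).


Rank table r_w(11×11) implied by the 20 constraints:

  0 | 0 | 0 | 1 | 1 | 1 | 1 | 1 | 1 | 1 | 1
  0 | 0 | 0 | 1 | 1 | 1 | 2 | 2 | 2 | 2 | 2
  0 | 0 | 0 | 1 | 1 | 1 | 2 | 3 | 3 | 3 | 3
  1 | 1 | 1 | 2 | 2 | 2 | 3 | 4 | 4 | 4 | 4
  1 | 1 | 1 | 2 | 3 | 3 | 4 | 5 | 5 | 5 | 5
  1 | 1 | 1 | 2 | 3 | 3 | 4 | 5 | 5 | 6 | 6
  1 | 1 | 1 | 2 | 3 | 4 | 5 | 6 | 6 | 7 | 7
  1 | 2 | 2 | 3 | 4 | 5 | 6 | 7 | 7 | 8 | 8
  1 | 2 | 3 | 4 | 5 | 6 | 7 | 8 | 8 | 9 | 9
  1 | 2 | 3 | 4 | 5 | 6 | 7 | 8 | 8 | 9 | 10
  1 | 2 | 3 | 4 | 5 | 6 | 7 | 8 | 9 | 10 | 11

reading off 1-entries of Δ²R: w = (4, 7, 8, 1, 5, 10, 6, 2, 3, 11, 9).

Rothe diagram D(w) (22 cells), 6 SE-corners (essential conditions):

[(3, 3, 0), (3, 6, 1), (6, 6, 3), (6, 9, 5), (7, 3, 1), (10, 9, 8)]


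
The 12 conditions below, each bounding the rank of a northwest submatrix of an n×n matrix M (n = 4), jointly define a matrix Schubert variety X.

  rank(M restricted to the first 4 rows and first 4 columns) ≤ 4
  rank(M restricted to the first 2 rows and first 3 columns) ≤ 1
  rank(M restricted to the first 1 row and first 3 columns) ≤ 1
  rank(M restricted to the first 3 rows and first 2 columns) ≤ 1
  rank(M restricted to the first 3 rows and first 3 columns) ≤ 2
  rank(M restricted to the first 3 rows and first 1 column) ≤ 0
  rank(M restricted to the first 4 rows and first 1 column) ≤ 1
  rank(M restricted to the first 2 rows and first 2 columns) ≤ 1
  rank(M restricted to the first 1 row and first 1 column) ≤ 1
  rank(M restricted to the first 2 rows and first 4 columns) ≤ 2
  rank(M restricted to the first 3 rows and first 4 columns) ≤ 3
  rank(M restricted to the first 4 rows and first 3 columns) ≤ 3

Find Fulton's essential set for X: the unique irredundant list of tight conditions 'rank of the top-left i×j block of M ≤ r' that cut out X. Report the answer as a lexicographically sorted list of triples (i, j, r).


Computing R[i][j] = min implied NW-rank bound (n=4, 12 conditions):

  i=1: 0 | 1 | 1 | 1
  i=2: 0 | 1 | 1 | 2
  i=3: 0 | 1 | 2 | 3
  i=4: 1 | 2 | 3 | 4

so w = (2, 4, 3, 1).

2 SE-corners of the 4-cell Rothe diagram give Ess(w):

[(2, 3, 1), (3, 1, 0)]


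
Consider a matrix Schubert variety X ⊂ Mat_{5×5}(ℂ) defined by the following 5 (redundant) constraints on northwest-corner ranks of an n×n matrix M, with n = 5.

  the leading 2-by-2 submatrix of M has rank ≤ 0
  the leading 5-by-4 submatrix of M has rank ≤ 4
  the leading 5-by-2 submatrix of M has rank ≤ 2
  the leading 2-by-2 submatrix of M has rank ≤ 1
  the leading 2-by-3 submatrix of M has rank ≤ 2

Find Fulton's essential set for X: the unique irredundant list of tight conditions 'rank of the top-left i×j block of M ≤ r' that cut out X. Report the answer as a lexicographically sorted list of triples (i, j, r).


The tightest implied rank at each (i,j), from the 5 conditions:

  0 0 1 1 1
  0 0 1 2 2
  1 1 2 3 3
  1 2 3 4 4
  1 2 3 4 5

hence w(1..5) = (3, 4, 1, 2, 5).

|D(w)|=4, |Ess(w)|=1:

[(2, 2, 0)]


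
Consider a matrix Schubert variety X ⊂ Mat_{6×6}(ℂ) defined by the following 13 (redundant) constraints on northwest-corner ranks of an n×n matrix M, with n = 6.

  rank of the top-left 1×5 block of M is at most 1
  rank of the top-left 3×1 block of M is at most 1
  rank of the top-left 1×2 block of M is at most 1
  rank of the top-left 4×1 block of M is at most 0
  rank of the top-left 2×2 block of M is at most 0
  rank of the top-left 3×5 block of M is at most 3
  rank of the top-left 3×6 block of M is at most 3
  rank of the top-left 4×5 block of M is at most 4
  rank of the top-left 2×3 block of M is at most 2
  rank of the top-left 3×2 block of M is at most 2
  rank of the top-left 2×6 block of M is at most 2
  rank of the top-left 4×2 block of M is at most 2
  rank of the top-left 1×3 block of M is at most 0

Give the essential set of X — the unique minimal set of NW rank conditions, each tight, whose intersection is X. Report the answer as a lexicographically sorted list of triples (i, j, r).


Recovering R(i,j) via the rank-extension bound from the 13 conditions:

  row 1: 0  0  0  1  1  1
  row 2: 0  0  1  2  2  2
  row 3: 0  1  2  3  3  3
  row 4: 0  1  2  3  4  4
  row 5: 1  2  3  4  5  5
  row 6: 1  2  3  4  5  6

giving w = (4, 3, 2, 5, 1, 6) via Δ²R.

Fulton essential set (3 of the 7 Rothe cells):

[(1, 3, 0), (2, 2, 0), (4, 1, 0)]


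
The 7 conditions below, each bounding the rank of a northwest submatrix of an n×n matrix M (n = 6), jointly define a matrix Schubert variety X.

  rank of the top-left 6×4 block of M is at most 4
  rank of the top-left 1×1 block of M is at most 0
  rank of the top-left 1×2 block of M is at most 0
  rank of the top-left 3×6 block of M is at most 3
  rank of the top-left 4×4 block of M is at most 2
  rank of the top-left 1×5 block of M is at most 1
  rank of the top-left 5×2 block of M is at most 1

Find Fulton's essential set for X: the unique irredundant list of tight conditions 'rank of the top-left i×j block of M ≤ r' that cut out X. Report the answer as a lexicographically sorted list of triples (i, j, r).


Reconstructing r_w from the 7 given conditions:

  0  0  1  1  1  1
  1  1  2  2  2  2
  1  1  2  2  3  3
  1  1  2  2  3  4
  1  1  2  3  4  5
  1  2  3  4  5  6

reading off 1-entries of Δ²R: w = (3, 1, 5, 6, 4, 2).

Fulton essential set (3 of the 7 Rothe cells):

[(1, 2, 0), (4, 4, 2), (5, 2, 1)]


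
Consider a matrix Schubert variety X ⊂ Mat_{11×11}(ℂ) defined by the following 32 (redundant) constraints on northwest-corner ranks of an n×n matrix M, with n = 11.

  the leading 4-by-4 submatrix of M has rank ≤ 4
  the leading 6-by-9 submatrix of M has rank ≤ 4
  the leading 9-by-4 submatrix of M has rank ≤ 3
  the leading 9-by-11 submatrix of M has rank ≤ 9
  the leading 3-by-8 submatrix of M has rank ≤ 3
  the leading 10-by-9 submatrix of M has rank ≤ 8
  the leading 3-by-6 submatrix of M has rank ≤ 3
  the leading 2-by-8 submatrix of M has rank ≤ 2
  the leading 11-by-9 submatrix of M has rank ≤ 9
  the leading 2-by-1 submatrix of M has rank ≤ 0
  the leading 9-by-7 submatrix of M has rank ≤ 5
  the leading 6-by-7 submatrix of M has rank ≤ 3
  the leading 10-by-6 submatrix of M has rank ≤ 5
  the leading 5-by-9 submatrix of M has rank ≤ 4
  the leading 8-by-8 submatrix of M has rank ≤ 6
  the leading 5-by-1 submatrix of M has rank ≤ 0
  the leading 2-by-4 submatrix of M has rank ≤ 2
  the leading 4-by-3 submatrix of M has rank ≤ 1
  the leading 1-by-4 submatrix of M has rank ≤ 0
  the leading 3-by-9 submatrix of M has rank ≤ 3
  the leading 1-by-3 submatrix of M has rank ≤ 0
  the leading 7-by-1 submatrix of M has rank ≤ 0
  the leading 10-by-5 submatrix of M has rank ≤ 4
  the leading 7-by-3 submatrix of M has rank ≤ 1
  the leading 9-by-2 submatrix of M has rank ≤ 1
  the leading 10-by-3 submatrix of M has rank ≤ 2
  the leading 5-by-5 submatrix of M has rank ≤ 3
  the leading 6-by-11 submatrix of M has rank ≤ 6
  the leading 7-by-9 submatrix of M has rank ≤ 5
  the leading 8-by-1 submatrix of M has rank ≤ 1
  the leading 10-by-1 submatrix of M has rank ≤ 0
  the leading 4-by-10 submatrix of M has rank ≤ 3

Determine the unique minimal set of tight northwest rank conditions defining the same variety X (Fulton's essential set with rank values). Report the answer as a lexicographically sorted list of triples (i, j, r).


The tightest implied rank at each (i,j), from the 32 conditions:

  row 1: 0 | 0 | 0 | 0 | 1 | 1 | 1 | 1 | 1 | 1 | 1
  row 2: 0 | 1 | 1 | 1 | 2 | 2 | 2 | 2 | 2 | 2 | 2
  row 3: 0 | 1 | 1 | 2 | 3 | 3 | 3 | 3 | 3 | 3 | 3
  row 4: 0 | 1 | 1 | 2 | 3 | 3 | 3 | 3 | 3 | 3 | 4
  row 5: 0 | 1 | 1 | 2 | 3 | 3 | 3 | 4 | 4 | 4 | 5
  row 6: 0 | 1 | 1 | 2 | 3 | 3 | 3 | 4 | 4 | 5 | 6
  row 7: 0 | 1 | 1 | 2 | 3 | 4 | 4 | 5 | 5 | 6 | 7
  row 8: 0 | 1 | 2 | 3 | 4 | 5 | 5 | 6 | 6 | 7 | 8
  row 9: 0 | 1 | 2 | 3 | 4 | 5 | 5 | 6 | 7 | 8 | 9
  row 10: 0 | 1 | 2 | 3 | 4 | 5 | 6 | 7 | 8 | 9 | 10
  row 11: 1 | 2 | 3 | 4 | 5 | 6 | 7 | 8 | 9 | 10 | 11

second differences of R give the permutation w = (5, 2, 4, 11, 8, 10, 6, 3, 9, 7, 1).

Rothe diagram D(w) (29 cells), 7 SE-corners (essential conditions):

[(1, 4, 0), (4, 10, 3), (6, 7, 3), (6, 9, 4), (7, 3, 1), (9, 7, 5), (10, 1, 0)]


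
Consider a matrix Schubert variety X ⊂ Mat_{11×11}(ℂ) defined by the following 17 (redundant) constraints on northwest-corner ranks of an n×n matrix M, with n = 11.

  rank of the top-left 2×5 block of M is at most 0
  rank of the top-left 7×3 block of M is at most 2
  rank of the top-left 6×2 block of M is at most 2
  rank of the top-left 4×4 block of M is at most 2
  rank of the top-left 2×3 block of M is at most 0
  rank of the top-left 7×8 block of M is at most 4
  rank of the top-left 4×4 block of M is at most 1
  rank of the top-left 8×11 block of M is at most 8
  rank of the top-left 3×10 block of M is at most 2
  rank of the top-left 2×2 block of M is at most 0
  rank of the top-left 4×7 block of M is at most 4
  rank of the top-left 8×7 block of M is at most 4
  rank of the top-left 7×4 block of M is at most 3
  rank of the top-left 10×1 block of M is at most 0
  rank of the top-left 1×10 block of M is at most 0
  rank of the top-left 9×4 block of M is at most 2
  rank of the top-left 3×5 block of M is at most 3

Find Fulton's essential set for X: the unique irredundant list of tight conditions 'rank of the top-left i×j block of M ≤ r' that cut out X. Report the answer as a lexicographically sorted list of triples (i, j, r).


Rank table r_w(11×11) implied by the 17 constraints:

  R[1]: 0  0  0  0  0  0  0  0  0  0  1
  R[2]: 0  0  0  0  0  1  1  1  1  1  2
  R[3]: 0  1  1  1  1  2  2  2  2  2  3
  R[4]: 0  1  1  1  2  3  3  3  3  3  4
  R[5]: 0  1  2  2  3  4  4  4  4  4  5
  R[6]: 0  1  2  2  3  4  4  4  5  5  6
  R[7]: 0  1  2  2  3  4  4  4  5  6  7
  R[8]: 0  1  2  2  3  4  4  5  6  7  8
  R[9]: 0  1  2  2  3  4  5  6  7  8  9
  R[10]: 0  1  2  3  4  5  6  7  8  9  10
  R[11]: 1  2  3  4  5  6  7  8  9  10  11

hence w(1..11) = (11, 6, 2, 5, 3, 9, 10, 8, 7, 4, 1).

D(w) has 34 cells with 7 SE-corners; essential set:

[(1, 10, 0), (2, 5, 0), (4, 4, 1), (7, 8, 4), (8, 7, 4), (9, 4, 2), (10, 1, 0)]


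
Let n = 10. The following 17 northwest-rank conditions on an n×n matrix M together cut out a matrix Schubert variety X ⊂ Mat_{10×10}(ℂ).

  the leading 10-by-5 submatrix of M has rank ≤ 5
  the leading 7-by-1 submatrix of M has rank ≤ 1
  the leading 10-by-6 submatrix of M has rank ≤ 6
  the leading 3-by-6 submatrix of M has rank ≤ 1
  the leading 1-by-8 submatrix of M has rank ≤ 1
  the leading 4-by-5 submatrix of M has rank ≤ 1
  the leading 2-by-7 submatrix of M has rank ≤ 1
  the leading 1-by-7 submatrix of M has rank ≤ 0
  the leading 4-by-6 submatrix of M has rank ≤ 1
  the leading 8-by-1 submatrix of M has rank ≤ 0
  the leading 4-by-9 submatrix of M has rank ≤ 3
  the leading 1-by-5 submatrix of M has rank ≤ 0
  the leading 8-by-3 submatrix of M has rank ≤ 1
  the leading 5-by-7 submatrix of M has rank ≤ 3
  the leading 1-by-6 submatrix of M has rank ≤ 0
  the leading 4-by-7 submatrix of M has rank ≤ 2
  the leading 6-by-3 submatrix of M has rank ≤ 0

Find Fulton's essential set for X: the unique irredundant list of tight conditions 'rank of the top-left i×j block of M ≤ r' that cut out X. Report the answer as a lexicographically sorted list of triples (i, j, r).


Computing R[i][j] = min implied NW-rank bound (n=10, 17 conditions):

  R[1]: 0 | 0 | 0 | 0 | 0 | 0 | 0 | 1 | 1 | 1
  R[2]: 0 | 0 | 0 | 1 | 1 | 1 | 1 | 2 | 2 | 2
  R[3]: 0 | 0 | 0 | 1 | 1 | 1 | 2 | 3 | 3 | 3
  R[4]: 0 | 0 | 0 | 1 | 1 | 1 | 2 | 3 | 3 | 4
  R[5]: 0 | 0 | 0 | 1 | 2 | 2 | 3 | 4 | 4 | 5
  R[6]: 0 | 0 | 0 | 1 | 2 | 3 | 4 | 5 | 5 | 6
  R[7]: 0 | 1 | 1 | 2 | 3 | 4 | 5 | 6 | 6 | 7
  R[8]: 0 | 1 | 1 | 2 | 3 | 4 | 5 | 6 | 7 | 8
  R[9]: 1 | 2 | 2 | 3 | 4 | 5 | 6 | 7 | 8 | 9
  R[10]: 1 | 2 | 3 | 4 | 5 | 6 | 7 | 8 | 9 | 10

reading off 1-entries of Δ²R: w = (8, 4, 7, 10, 5, 6, 2, 9, 1, 3).

Fulton essential set (6 of the 30 Rothe cells):

[(1, 7, 0), (4, 6, 1), (4, 9, 3), (6, 3, 0), (8, 1, 0), (8, 3, 1)]


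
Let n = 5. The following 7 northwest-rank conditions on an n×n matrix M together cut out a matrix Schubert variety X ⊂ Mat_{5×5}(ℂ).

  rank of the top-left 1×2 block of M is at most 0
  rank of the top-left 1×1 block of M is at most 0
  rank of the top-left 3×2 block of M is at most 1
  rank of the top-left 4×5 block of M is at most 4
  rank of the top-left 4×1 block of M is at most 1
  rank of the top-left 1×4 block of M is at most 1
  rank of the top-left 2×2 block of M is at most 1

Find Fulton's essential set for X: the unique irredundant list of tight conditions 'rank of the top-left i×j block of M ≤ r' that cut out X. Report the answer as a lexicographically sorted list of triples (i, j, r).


Computing R[i][j] = min implied NW-rank bound (n=5, 7 conditions):

  row 1: 0 | 0 | 1 | 1 | 1
  row 2: 1 | 1 | 2 | 2 | 2
  row 3: 1 | 1 | 2 | 3 | 3
  row 4: 1 | 2 | 3 | 4 | 4
  row 5: 1 | 2 | 3 | 4 | 5

giving w = (3, 1, 4, 2, 5) via Δ²R.

Rothe diagram D(w) (3 cells), 2 SE-corners (essential conditions):

[(1, 2, 0), (3, 2, 1)]


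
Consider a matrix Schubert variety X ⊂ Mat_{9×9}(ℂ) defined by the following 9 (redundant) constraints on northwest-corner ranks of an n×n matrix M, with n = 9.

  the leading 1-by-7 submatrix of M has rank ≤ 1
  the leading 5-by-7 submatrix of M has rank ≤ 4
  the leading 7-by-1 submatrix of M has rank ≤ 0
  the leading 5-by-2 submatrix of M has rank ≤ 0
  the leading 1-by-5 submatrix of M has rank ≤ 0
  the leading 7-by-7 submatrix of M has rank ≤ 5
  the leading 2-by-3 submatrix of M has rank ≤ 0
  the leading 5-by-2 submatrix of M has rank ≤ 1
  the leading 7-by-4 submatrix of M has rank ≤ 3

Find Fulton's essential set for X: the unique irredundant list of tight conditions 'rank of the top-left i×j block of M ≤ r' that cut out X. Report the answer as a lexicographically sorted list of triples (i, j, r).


The tightest implied rank at each (i,j), from the 9 conditions:

  i=1: 0, 0, 0, 0, 0, 1, 1, 1, 1
  i=2: 0, 0, 0, 1, 1, 2, 2, 2, 2
  i=3: 0, 0, 1, 2, 2, 3, 3, 3, 3
  i=4: 0, 0, 1, 2, 3, 4, 4, 4, 4
  i=5: 0, 0, 1, 2, 3, 4, 4, 5, 5
  i=6: 0, 1, 2, 3, 4, 5, 5, 6, 6
  i=7: 0, 1, 2, 3, 4, 5, 5, 6, 7
  i=8: 1, 2, 3, 4, 5, 6, 6, 7, 8
  i=9: 1, 2, 3, 4, 5, 6, 7, 8, 9

so w = (6, 4, 3, 5, 8, 2, 9, 1, 7).

Rothe diagram D(w) (18 cells), 6 SE-corners (essential conditions):

[(1, 5, 0), (2, 3, 0), (5, 2, 0), (5, 7, 4), (7, 1, 0), (7, 7, 5)]


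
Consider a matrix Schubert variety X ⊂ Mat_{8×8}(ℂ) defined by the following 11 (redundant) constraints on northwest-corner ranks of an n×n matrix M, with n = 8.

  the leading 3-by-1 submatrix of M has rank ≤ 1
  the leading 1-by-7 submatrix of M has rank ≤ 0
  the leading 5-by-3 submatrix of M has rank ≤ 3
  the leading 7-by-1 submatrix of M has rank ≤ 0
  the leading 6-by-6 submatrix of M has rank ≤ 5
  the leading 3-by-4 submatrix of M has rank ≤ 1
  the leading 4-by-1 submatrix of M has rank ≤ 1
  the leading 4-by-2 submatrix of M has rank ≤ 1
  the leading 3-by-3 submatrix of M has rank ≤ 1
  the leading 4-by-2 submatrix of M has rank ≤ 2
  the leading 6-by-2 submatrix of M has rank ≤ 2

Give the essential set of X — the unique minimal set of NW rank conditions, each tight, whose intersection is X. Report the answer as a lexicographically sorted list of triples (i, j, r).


Rank table r_w(8×8) implied by the 11 constraints:

  row 1: 0 0 0 0 0 0 0 1
  row 2: 0 1 1 1 1 1 1 2
  row 3: 0 1 1 1 2 2 2 3
  row 4: 0 1 2 2 3 3 3 4
  row 5: 0 1 2 3 4 4 4 5
  row 6: 0 1 2 3 4 5 5 6
  row 7: 0 1 2 3 4 5 6 7
  row 8: 1 2 3 4 5 6 7 8

so w = (8, 2, 5, 3, 4, 6, 7, 1).

|D(w)|=15, |Ess(w)|=3:

[(1, 7, 0), (3, 4, 1), (7, 1, 0)]


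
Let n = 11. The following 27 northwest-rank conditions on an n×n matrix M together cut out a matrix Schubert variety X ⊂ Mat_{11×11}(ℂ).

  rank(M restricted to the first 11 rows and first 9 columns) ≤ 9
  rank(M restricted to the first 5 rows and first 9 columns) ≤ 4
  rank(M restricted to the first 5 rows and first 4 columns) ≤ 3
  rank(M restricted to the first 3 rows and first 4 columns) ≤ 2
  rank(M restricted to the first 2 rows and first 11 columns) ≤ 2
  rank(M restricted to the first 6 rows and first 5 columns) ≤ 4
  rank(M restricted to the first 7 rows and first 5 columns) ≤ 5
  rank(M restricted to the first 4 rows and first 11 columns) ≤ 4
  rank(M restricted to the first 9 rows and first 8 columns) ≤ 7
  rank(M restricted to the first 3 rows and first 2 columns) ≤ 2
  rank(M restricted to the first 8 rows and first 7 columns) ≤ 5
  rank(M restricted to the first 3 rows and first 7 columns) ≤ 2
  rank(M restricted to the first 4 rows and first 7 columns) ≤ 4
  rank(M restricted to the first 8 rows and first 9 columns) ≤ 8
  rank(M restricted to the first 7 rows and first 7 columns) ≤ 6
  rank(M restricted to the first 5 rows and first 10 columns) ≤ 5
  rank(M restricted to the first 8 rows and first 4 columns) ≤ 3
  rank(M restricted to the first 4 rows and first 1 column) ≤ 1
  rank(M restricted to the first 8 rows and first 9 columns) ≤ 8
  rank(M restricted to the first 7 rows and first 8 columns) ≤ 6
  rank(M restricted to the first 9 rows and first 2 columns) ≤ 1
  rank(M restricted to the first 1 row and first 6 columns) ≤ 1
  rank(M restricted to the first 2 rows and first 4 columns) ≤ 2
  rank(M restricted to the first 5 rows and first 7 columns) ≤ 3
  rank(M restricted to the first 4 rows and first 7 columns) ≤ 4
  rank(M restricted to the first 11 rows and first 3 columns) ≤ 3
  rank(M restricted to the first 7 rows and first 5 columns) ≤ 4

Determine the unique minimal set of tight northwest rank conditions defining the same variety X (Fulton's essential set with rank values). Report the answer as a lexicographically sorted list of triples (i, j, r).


The tightest implied rank at each (i,j), from the 27 conditions:

  row 1: 1  1  1  1  1  1  1  1  1  1  1
  row 2: 1  1  2  2  2  2  2  2  2  2  2
  row 3: 1  1  2  2  2  2  2  3  3  3  3
  row 4: 1  1  2  3  3  3  3  4  4  4  4
  row 5: 1  1  2  3  3  3  3  4  4  5  5
  row 6: 1  1  2  3  4  4  4  5  5  6  6
  row 7: 1  1  2  3  4  5  5  6  6  7  7
  row 8: 1  1  2  3  4  5  5  6  7  8  8
  row 9: 1  1  2  3  4  5  6  7  8  9  9
  row 10: 1  2  3  4  5  6  7  8  9  10  10
  row 11: 1  2  3  4  5  6  7  8  9  10  11

giving w = (1, 3, 8, 4, 10, 5, 6, 9, 7, 2, 11) via Δ²R.

Rothe diagram D(w) (17 cells), 5 SE-corners (essential conditions):

[(3, 7, 2), (5, 7, 3), (5, 9, 4), (8, 7, 5), (9, 2, 1)]


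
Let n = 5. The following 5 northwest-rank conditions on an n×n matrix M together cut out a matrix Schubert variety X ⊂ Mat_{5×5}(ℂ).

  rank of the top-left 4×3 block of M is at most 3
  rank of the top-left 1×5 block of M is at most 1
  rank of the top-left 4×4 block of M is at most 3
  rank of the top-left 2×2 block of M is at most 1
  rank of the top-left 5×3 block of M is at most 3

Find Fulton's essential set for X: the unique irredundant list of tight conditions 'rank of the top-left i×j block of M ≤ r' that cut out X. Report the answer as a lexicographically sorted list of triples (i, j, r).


Recovering R(i,j) via the rank-extension bound from the 5 conditions:

  row 1: 1 | 1 | 1 | 1 | 1
  row 2: 1 | 1 | 2 | 2 | 2
  row 3: 1 | 2 | 3 | 3 | 3
  row 4: 1 | 2 | 3 | 3 | 4
  row 5: 1 | 2 | 3 | 4 | 5

so w = (1, 3, 2, 5, 4).

|D(w)|=2, |Ess(w)|=2:

[(2, 2, 1), (4, 4, 3)]


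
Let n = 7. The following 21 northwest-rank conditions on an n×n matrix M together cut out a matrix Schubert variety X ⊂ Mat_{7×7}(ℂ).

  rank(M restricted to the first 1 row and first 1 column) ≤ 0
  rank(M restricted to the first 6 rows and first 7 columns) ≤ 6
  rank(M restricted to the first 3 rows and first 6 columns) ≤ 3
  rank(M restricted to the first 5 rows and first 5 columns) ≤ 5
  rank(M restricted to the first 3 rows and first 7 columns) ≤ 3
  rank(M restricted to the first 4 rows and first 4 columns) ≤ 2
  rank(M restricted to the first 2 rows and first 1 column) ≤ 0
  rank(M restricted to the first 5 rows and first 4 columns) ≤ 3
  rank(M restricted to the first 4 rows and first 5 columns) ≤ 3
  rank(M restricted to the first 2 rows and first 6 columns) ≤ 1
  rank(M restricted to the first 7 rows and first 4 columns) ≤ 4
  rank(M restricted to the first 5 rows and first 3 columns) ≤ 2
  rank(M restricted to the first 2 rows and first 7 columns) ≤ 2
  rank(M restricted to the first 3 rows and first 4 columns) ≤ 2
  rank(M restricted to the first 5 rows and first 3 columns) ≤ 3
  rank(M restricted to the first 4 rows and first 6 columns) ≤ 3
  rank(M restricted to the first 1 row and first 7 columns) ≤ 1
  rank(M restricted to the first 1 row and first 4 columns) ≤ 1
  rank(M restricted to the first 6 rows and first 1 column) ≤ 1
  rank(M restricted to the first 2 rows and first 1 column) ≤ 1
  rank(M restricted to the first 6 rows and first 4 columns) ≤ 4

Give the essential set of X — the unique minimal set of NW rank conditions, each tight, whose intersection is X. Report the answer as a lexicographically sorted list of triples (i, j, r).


Computing R[i][j] = min implied NW-rank bound (n=7, 21 conditions):

  row 1: 0  1  1  1  1  1  1
  row 2: 0  1  1  1  1  1  2
  row 3: 1  2  2  2  2  2  3
  row 4: 1  2  2  2  3  3  4
  row 5: 1  2  2  3  4  4  5
  row 6: 1  2  3  4  5  5  6
  row 7: 1  2  3  4  5  6  7

second differences of R give the permutation w = (2, 7, 1, 5, 4, 3, 6).

4 SE-corners of the 9-cell Rothe diagram give Ess(w):

[(2, 1, 0), (2, 6, 1), (4, 4, 2), (5, 3, 2)]


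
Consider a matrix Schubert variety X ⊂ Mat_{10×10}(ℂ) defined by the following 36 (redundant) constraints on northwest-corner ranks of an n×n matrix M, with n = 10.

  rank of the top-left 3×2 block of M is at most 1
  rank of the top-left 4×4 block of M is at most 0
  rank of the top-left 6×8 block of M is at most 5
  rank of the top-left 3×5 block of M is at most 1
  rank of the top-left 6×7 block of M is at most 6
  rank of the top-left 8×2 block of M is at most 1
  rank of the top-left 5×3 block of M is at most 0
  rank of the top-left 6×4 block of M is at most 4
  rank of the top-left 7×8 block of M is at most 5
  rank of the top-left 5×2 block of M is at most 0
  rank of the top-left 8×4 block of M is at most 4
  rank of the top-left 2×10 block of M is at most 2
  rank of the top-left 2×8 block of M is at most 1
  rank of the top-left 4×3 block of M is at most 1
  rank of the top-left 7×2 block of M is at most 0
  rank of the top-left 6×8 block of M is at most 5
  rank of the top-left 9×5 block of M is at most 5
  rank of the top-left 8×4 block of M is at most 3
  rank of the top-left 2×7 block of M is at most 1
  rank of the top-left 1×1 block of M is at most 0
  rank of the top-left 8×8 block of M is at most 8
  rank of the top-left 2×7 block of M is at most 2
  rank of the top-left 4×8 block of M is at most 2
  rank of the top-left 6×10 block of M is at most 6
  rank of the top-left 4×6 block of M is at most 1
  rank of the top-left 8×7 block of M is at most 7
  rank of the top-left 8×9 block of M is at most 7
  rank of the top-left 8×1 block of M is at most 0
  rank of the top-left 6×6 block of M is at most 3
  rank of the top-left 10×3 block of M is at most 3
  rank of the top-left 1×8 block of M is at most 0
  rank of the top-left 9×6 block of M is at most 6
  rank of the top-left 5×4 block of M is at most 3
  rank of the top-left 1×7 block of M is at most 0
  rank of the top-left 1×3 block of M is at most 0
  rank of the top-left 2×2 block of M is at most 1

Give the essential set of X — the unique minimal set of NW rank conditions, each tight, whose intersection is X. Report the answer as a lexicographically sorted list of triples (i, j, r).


Rank table r_w(10×10) implied by the 36 constraints:

  row 1: 0, 0, 0, 0, 0, 0, 0, 0, 1, 1
  row 2: 0, 0, 0, 0, 1, 1, 1, 1, 2, 2
  row 3: 0, 0, 0, 0, 1, 1, 2, 2, 3, 3
  row 4: 0, 0, 0, 0, 1, 1, 2, 2, 3, 4
  row 5: 0, 0, 0, 1, 2, 2, 3, 3, 4, 5
  row 6: 0, 0, 1, 2, 3, 3, 4, 4, 5, 6
  row 7: 0, 0, 1, 2, 3, 4, 5, 5, 6, 7
  row 8: 0, 1, 2, 3, 4, 5, 6, 6, 7, 8
  row 9: 1, 2, 3, 4, 5, 6, 7, 7, 8, 9
  row 10: 1, 2, 3, 4, 5, 6, 7, 8, 9, 10

the unique w with this rank table is (9, 5, 7, 10, 4, 3, 6, 2, 1, 8).

Rothe diagram D(w) (31 cells), 7 SE-corners (essential conditions):

[(1, 8, 0), (4, 4, 0), (4, 6, 1), (4, 8, 2), (5, 3, 0), (7, 2, 0), (8, 1, 0)]


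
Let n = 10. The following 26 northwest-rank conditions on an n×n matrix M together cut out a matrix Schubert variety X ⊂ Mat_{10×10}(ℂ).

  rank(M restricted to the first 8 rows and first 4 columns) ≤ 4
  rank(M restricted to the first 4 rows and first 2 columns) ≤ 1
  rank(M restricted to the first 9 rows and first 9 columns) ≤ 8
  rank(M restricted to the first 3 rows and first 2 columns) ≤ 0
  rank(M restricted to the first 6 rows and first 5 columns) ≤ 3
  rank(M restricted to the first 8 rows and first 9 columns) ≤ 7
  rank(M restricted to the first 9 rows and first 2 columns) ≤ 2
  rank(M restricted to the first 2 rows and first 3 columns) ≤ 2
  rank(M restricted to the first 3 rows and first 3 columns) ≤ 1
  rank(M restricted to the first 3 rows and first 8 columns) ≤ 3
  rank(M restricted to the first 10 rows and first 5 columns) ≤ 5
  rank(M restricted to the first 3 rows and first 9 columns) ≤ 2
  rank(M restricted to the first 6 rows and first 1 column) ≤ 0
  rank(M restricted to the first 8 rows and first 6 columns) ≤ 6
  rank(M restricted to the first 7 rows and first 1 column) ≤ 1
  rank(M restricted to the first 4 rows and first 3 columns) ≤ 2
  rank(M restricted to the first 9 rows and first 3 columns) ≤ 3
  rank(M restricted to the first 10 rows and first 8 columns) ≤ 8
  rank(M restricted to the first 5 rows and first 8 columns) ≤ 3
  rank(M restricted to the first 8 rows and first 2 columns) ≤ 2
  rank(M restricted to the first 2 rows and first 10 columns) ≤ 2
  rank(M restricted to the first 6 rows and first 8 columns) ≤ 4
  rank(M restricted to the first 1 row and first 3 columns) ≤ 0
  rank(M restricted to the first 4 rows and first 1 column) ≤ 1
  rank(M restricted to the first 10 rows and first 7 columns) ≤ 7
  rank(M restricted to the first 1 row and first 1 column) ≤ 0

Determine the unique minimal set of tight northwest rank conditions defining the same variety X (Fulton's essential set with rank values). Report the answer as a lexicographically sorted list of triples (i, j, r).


Propagating the 26 rank bounds to every northwest block:

  row 1: 0, 0, 0, 1, 1, 1, 1, 1, 1, 1
  row 2: 0, 0, 1, 2, 2, 2, 2, 2, 2, 2
  row 3: 0, 0, 1, 2, 2, 2, 2, 2, 2, 3
  row 4: 0, 1, 2, 3, 3, 3, 3, 3, 3, 4
  row 5: 0, 1, 2, 3, 3, 3, 3, 3, 4, 5
  row 6: 0, 1, 2, 3, 3, 4, 4, 4, 5, 6
  row 7: 1, 2, 3, 4, 4, 5, 5, 5, 6, 7
  row 8: 1, 2, 3, 4, 5, 6, 6, 6, 7, 8
  row 9: 1, 2, 3, 4, 5, 6, 7, 7, 8, 9
  row 10: 1, 2, 3, 4, 5, 6, 7, 8, 9, 10

giving w = (4, 3, 10, 2, 9, 6, 1, 5, 7, 8) via Δ²R.

6 SE-corners of the 20-cell Rothe diagram give Ess(w):

[(1, 3, 0), (3, 2, 0), (3, 9, 2), (5, 8, 3), (6, 1, 0), (6, 5, 3)]
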